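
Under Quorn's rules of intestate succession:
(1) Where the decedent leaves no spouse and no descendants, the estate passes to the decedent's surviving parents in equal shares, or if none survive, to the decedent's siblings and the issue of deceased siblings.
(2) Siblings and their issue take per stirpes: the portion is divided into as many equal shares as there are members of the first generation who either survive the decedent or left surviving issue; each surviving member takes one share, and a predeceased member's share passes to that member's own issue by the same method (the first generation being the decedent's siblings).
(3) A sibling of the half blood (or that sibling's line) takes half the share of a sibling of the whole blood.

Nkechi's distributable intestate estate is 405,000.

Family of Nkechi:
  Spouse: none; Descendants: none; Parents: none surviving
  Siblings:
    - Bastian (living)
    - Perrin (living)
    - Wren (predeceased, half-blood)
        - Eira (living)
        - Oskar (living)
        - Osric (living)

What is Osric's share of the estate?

Osric receives 27,000.

The entire 405,000 passes to the siblings and their issue.
Counting each half-blood sibling's line as half a unit, there are 5/2 units in 405,000, so one unit is 162,000. Whole-blood lines (Bastian and Perrin) take 162,000 each; half-blood lines (Wren) take 81,000 each.
Wren's share (81,000) is divided into 3 shares of 27,000: Eira, Oskar, and Osric each take 27,000.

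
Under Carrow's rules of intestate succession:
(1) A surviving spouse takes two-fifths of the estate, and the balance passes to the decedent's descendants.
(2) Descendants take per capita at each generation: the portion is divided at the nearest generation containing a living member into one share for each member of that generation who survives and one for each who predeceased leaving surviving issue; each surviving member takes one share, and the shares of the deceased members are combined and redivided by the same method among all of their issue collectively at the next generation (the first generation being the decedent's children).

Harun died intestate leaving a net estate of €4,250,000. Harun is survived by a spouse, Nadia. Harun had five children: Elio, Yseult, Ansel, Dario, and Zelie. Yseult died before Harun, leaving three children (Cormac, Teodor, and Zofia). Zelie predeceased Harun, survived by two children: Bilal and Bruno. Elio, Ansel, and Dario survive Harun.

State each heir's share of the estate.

Nadia takes two-fifths of €4,250,000 = €1,700,000. The remaining €2,550,000 passes to the descendants.
The descendants' portion (€2,550,000) is divided at the children's generation into 5 shares of €510,000. Elio, Ansel, and Dario each take €510,000. The 2 shares of the deceased (Yseult and Zelie) are combined into a pool of €1,020,000.
That pool (€1,020,000) is divided at the grandchildren's generation equally among Cormac, Teodor, Zofia, Bilal, and Bruno: €204,000 each.

Nadia: €1,700,000; Elio: €510,000; Cormac: €204,000; Teodor: €204,000; Zofia: €204,000; Ansel: €510,000; Dario: €510,000; Bilal: €204,000; Bruno: €204,000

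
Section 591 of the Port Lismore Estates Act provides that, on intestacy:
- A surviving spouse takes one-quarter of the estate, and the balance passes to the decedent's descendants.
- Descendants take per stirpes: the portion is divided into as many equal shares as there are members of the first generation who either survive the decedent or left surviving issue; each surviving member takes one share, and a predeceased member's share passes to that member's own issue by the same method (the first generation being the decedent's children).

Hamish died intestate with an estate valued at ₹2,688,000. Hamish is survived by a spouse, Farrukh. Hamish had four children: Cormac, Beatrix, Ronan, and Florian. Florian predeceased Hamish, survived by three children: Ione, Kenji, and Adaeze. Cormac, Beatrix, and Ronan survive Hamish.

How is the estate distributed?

Farrukh: ₹672,000; Cormac: ₹504,000; Beatrix: ₹504,000; Ronan: ₹504,000; Ione: ₹168,000; Kenji: ₹168,000; Adaeze: ₹168,000

Farrukh takes one-quarter of ₹2,688,000 = ₹672,000. The remaining ₹2,016,000 passes to the descendants.
The descendants' portion (₹2,016,000) is divided into 4 shares of ₹504,000: Cormac, Beatrix, and Ronan each take ₹504,000; Florian's ₹504,000 share passes to Florian's issue.
Florian's share (₹504,000) is divided into 3 shares of ₹168,000: Ione, Kenji, and Adaeze each take ₹168,000.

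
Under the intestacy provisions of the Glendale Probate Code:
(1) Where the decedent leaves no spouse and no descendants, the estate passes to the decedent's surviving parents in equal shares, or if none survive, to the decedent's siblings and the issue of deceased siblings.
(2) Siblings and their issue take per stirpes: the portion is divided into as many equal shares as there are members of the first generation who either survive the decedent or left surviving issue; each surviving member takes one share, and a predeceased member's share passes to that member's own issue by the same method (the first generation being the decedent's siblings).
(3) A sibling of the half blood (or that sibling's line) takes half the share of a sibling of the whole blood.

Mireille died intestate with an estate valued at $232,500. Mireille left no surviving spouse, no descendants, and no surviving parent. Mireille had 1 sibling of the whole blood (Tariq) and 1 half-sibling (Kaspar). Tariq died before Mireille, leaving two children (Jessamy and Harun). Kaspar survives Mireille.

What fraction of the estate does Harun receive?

Harun receives 1/3 of the estate.

The entire $232,500 passes to the siblings and their issue.
Counting each half-blood sibling's line as half a unit, there are 3/2 units in $232,500, so one unit is $155,000. Whole-blood lines (Tariq) take $155,000 each; half-blood lines (Kaspar) take $77,500 each.
Tariq's share ($155,000) is divided into 2 shares of $77,500: Jessamy and Harun each take $77,500.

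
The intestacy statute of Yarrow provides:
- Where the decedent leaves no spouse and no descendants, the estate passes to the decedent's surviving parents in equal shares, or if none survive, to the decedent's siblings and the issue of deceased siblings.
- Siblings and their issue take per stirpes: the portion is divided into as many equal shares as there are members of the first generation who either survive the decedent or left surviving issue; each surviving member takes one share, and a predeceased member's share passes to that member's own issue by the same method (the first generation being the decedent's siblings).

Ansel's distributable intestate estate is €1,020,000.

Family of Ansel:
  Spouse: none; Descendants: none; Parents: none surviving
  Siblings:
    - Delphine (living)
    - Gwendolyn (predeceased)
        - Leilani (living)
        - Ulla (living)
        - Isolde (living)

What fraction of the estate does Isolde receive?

The entire €1,020,000 passes to the siblings and their issue.
That amount (€1,020,000) is divided into 2 shares of €510,000: Delphine takes €510,000; Gwendolyn's €510,000 share passes to Gwendolyn's issue.
Gwendolyn's share (€510,000) is divided into 3 shares of €170,000: Leilani, Ulla, and Isolde each take €170,000.

Isolde receives 1/6 of the estate.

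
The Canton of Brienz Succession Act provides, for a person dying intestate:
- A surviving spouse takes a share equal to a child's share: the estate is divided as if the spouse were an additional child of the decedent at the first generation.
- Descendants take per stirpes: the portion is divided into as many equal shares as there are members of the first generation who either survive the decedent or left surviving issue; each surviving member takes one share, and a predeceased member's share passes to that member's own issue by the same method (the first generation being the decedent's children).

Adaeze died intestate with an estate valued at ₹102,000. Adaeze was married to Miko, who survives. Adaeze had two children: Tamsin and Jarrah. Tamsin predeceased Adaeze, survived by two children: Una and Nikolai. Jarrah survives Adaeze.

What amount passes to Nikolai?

The spouse counts as an additional share at the children's level, so there are 3 primary shares of ₹34,000. Miko takes one such share (₹34,000).
The children's combined portion (₹68,000) is divided into 2 shares of ₹34,000: Jarrah takes ₹34,000; Tamsin's ₹34,000 share passes to Tamsin's issue.
Tamsin's share (₹34,000) is divided into 2 shares of ₹17,000: Una and Nikolai each take ₹17,000.

Nikolai receives ₹17,000.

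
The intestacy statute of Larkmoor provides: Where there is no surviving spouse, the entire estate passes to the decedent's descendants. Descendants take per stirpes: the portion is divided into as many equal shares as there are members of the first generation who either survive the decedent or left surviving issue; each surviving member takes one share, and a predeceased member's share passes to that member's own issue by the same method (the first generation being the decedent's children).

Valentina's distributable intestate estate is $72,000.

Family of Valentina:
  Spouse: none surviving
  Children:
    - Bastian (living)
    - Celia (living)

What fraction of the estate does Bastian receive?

Bastian receives 1/2 of the estate.

The entire $72,000 passes to the descendants.
That amount ($72,000) is divided into 2 shares of $36,000: Bastian and Celia each take $36,000.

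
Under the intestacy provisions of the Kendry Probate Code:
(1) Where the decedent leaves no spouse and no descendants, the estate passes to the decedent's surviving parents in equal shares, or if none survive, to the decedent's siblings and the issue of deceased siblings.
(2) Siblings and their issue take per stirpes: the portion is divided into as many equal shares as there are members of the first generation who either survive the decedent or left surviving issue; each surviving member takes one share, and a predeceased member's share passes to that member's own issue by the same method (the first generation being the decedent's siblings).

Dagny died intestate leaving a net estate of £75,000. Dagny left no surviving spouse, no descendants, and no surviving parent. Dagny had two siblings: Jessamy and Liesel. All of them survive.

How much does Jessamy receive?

The entire £75,000 passes to the siblings and their issue.
That amount (£75,000) is divided into 2 shares of £37,500: Jessamy and Liesel each take £37,500.

Jessamy receives £37,500.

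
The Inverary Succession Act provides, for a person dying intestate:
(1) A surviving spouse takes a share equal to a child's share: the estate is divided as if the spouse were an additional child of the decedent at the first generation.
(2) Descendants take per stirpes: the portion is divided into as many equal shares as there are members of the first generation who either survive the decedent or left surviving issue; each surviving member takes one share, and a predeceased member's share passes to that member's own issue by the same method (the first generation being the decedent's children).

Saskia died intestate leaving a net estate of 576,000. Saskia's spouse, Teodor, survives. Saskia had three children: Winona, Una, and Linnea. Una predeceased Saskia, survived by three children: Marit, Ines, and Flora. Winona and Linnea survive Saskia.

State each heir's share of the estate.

The spouse counts as an additional share at the children's level, so there are 4 primary shares of 144,000. Teodor takes one such share (144,000).
The children's combined portion (432,000) is divided into 3 shares of 144,000: Winona and Linnea each take 144,000; Una's 144,000 share passes to Una's issue.
Una's share (144,000) is divided into 3 shares of 48,000: Marit, Ines, and Flora each take 48,000.

Teodor: 144,000; Winona: 144,000; Marit: 48,000; Ines: 48,000; Flora: 48,000; Linnea: 144,000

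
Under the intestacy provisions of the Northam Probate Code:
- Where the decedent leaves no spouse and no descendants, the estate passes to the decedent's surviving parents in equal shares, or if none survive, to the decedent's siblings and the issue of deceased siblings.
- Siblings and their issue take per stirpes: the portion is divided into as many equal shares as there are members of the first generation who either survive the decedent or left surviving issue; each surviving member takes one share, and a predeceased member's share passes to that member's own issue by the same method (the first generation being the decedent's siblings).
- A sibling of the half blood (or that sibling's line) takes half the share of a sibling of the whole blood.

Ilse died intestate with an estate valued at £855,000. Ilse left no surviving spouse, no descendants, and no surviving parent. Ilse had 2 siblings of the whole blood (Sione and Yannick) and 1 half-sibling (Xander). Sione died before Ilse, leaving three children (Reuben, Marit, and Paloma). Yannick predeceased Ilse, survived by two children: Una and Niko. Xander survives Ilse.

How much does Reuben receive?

The entire £855,000 passes to the siblings and their issue.
Counting each half-blood sibling's line as half a unit, there are 5/2 units in £855,000, so one unit is £342,000. Whole-blood lines (Sione and Yannick) take £342,000 each; half-blood lines (Xander) take £171,000 each.
Sione's share (£342,000) is divided into 3 shares of £114,000: Reuben, Marit, and Paloma each take £114,000.
Yannick's share (£342,000) is divided into 2 shares of £171,000: Una and Niko each take £171,000.

Reuben receives £114,000.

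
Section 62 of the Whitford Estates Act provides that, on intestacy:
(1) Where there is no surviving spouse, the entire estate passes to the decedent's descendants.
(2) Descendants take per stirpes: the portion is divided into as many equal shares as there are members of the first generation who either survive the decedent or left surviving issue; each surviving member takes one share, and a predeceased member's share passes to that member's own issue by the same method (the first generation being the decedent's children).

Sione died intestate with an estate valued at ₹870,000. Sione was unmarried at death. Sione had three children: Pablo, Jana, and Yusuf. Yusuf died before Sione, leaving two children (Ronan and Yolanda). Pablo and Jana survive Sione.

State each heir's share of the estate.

The entire ₹870,000 passes to the descendants.
That amount (₹870,000) is divided into 3 shares of ₹290,000: Pablo and Jana each take ₹290,000; Yusuf's ₹290,000 share passes to Yusuf's issue.
Yusuf's share (₹290,000) is divided into 2 shares of ₹145,000: Ronan and Yolanda each take ₹145,000.

Pablo: ₹290,000; Jana: ₹290,000; Ronan: ₹145,000; Yolanda: ₹145,000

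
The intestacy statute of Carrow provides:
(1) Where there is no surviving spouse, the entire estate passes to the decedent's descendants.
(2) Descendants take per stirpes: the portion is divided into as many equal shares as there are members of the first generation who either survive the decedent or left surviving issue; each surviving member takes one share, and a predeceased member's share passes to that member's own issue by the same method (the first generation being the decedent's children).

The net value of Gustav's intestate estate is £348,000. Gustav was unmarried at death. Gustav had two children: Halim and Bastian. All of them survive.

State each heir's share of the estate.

The entire £348,000 passes to the descendants.
That amount (£348,000) is divided into 2 shares of £174,000: Halim and Bastian each take £174,000.

Halim: £174,000; Bastian: £174,000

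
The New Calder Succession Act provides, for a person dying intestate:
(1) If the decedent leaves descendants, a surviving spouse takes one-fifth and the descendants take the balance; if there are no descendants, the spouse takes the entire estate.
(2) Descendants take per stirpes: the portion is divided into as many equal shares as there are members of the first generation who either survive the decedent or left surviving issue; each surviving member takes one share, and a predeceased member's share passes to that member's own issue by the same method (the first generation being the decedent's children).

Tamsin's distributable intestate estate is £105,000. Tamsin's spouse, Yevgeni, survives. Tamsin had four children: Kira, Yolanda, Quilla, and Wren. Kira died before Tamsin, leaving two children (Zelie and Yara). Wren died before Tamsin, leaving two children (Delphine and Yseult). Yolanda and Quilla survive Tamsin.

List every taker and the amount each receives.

Yevgeni: £21,000; Zelie: £10,500; Yara: £10,500; Yolanda: £21,000; Quilla: £21,000; Delphine: £10,500; Yseult: £10,500

Yevgeni takes one-fifth of £105,000 = £21,000. The remaining £84,000 passes to the descendants.
The descendants' portion (£84,000) is divided into 4 shares of £21,000: Yolanda and Quilla each take £21,000; Kira's £21,000 share passes to Kira's issue; Wren's £21,000 share passes to Wren's issue.
Kira's share (£21,000) is divided into 2 shares of £10,500: Zelie and Yara each take £10,500.
Wren's share (£21,000) is divided into 2 shares of £10,500: Delphine and Yseult each take £10,500.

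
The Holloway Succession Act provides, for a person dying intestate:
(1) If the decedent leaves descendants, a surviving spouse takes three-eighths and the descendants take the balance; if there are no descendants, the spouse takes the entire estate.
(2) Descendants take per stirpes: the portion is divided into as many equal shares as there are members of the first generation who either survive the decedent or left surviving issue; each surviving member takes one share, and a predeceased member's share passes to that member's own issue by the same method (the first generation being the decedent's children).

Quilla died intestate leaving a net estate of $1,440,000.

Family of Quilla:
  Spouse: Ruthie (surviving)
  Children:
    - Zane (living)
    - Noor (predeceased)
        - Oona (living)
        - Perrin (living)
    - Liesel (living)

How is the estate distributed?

Ruthie: $540,000; Zane: $300,000; Oona: $150,000; Perrin: $150,000; Liesel: $300,000

Ruthie takes three-eighths of $1,440,000 = $540,000. The remaining $900,000 passes to the descendants.
The descendants' portion ($900,000) is divided into 3 shares of $300,000: Zane and Liesel each take $300,000; Noor's $300,000 share passes to Noor's issue.
Noor's share ($300,000) is divided into 2 shares of $150,000: Oona and Perrin each take $150,000.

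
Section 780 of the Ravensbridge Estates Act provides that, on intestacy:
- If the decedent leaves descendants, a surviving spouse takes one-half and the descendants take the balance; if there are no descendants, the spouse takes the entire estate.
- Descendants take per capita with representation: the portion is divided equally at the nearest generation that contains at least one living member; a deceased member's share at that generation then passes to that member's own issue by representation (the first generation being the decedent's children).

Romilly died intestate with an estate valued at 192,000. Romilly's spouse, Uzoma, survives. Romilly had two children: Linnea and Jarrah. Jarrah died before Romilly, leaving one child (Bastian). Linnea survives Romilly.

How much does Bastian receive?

Uzoma takes one-half of 192,000 = 96,000. The remaining 96,000 passes to the descendants.
The descendants' portion (96,000) is divided into 2 shares of 48,000: Linnea takes 48,000; Jarrah's 48,000 share passes to Jarrah's issue.
Jarrah's share (48,000) passes entirely to Bastian.

Bastian receives 48,000.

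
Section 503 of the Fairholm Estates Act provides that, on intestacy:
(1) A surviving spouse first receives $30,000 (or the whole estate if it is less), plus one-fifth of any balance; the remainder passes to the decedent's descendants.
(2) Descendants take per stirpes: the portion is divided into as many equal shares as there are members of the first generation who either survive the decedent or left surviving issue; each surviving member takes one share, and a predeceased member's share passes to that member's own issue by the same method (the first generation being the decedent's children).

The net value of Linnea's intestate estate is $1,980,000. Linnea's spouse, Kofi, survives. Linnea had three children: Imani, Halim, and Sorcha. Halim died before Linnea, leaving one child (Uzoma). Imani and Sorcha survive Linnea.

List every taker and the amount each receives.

Kofi first takes $30,000, leaving a balance of $1,950,000. Kofi then takes one-fifth of the balance ($390,000), for a total of $420,000. The remaining $1,560,000 passes to the descendants.
The descendants' portion ($1,560,000) is divided into 3 shares of $520,000: Imani and Sorcha each take $520,000; Halim's $520,000 share passes to Halim's issue.
Halim's share ($520,000) passes entirely to Uzoma.

Kofi: $420,000; Imani: $520,000; Uzoma: $520,000; Sorcha: $520,000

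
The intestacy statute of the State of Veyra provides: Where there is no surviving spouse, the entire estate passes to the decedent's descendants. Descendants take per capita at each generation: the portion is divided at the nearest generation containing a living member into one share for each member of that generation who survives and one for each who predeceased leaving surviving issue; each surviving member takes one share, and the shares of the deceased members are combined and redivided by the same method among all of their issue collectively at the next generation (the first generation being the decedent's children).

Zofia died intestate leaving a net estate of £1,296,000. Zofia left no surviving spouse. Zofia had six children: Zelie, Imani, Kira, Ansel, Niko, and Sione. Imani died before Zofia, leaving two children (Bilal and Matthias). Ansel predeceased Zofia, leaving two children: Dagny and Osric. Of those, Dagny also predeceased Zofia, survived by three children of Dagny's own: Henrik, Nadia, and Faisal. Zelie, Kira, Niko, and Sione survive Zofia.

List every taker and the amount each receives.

The entire £1,296,000 passes to the descendants.
That amount (£1,296,000) is divided at the children's generation into 6 shares of £216,000. Zelie, Kira, Niko, and Sione each take £216,000. The 2 shares of the deceased (Imani and Ansel) are combined into a pool of £432,000.
That pool (£432,000) is divided at the grandchildren's generation into 4 shares of £108,000. Bilal, Matthias, and Osric each take £108,000. The remaining share for the deceased Dagny (£108,000) is carried to the next generation.
That pool (£108,000) is divided at the great-grandchildren's generation equally among Henrik, Nadia, and Faisal: £36,000 each.

Zelie: £216,000; Bilal: £108,000; Matthias: £108,000; Kira: £216,000; Henrik: £36,000; Nadia: £36,000; Faisal: £36,000; Osric: £108,000; Niko: £216,000; Sione: £216,000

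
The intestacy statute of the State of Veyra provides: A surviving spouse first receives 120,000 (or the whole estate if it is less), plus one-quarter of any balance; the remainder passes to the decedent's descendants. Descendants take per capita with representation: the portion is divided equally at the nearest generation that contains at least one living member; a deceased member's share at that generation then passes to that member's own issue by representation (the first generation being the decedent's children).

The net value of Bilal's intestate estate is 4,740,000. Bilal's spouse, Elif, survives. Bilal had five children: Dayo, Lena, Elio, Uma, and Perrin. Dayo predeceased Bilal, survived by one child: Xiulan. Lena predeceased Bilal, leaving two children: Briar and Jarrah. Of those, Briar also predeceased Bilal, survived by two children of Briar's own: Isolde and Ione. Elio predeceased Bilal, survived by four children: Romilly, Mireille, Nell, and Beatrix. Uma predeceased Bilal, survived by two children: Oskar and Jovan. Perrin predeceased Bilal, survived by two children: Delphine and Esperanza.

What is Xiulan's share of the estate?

Elif first takes 120,000, leaving a balance of 4,620,000. Elif then takes one-quarter of the balance (1,155,000), for a total of 1,275,000. The remaining 3,465,000 passes to the descendants.
No child survives, so the initial division is made at the grandchildren's generation.
The descendants' portion (3,465,000) is divided into 11 shares of 315,000: Xiulan, Jarrah, Romilly, Mireille, Nell, Beatrix, Oskar, Jovan, Delphine, and Esperanza each take 315,000; Briar's 315,000 share passes to Briar's issue.
Briar's share (315,000) is divided into 2 shares of 157,500: Isolde and Ione each take 157,500.

Xiulan receives 315,000.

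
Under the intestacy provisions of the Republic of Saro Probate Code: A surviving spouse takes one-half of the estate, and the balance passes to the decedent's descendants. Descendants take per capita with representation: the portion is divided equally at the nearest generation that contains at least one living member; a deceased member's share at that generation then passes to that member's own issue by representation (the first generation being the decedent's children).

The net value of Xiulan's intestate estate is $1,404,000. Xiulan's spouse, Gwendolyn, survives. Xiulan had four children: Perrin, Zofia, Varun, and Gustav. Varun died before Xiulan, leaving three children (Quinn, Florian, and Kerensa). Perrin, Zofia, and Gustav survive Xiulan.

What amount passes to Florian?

Gwendolyn takes one-half of $1,404,000 = $702,000. The remaining $702,000 passes to the descendants.
The descendants' portion ($702,000) is divided into 4 shares of $175,500: Perrin, Zofia, and Gustav each take $175,500; Varun's $175,500 share passes to Varun's issue.
Varun's share ($175,500) is divided into 3 shares of $58,500: Quinn, Florian, and Kerensa each take $58,500.

Florian receives $58,500.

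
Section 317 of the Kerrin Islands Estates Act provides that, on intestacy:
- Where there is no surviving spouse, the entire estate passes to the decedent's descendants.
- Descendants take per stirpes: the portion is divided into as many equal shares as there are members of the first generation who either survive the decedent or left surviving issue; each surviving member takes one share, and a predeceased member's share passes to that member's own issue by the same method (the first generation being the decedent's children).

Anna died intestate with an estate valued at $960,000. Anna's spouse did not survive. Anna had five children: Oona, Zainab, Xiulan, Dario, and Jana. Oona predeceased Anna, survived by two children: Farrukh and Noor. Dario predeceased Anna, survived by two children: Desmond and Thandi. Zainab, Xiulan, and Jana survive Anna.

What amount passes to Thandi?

The entire $960,000 passes to the descendants.
That amount ($960,000) is divided into 5 shares of $192,000: Zainab, Xiulan, and Jana each take $192,000; Oona's $192,000 share passes to Oona's issue; Dario's $192,000 share passes to Dario's issue.
Oona's share ($192,000) is divided into 2 shares of $96,000: Farrukh and Noor each take $96,000.
Dario's share ($192,000) is divided into 2 shares of $96,000: Desmond and Thandi each take $96,000.

Thandi receives $96,000.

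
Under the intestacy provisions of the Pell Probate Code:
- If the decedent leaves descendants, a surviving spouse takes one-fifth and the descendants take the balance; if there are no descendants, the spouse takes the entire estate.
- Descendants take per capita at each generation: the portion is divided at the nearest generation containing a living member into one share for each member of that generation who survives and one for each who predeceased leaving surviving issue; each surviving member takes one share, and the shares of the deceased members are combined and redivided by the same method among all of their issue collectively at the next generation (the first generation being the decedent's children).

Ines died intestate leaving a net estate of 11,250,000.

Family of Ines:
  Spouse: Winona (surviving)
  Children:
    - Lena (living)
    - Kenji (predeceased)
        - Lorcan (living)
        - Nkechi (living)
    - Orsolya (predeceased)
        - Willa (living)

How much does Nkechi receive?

Nkechi receives 2,000,000.

Winona takes one-fifth of 11,250,000 = 2,250,000. The remaining 9,000,000 passes to the descendants.
The descendants' portion (9,000,000) is divided at the children's generation into 3 shares of 3,000,000. Lena takes 3,000,000. The 2 shares of the deceased (Kenji and Orsolya) are combined into a pool of 6,000,000.
That pool (6,000,000) is divided at the grandchildren's generation equally among Lorcan, Nkechi, and Willa: 2,000,000 each.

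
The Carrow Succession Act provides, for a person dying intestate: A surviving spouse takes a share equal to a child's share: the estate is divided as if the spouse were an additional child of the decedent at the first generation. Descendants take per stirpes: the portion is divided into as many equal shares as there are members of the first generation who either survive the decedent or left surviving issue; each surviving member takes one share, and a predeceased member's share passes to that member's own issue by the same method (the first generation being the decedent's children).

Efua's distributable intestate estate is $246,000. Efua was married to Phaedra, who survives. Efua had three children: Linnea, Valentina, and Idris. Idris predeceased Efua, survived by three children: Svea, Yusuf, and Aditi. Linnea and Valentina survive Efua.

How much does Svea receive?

The spouse counts as an additional share at the children's level, so there are 4 primary shares of $61,500. Phaedra takes one such share ($61,500).
The children's combined portion ($184,500) is divided into 3 shares of $61,500: Linnea and Valentina each take $61,500; Idris's $61,500 share passes to Idris's issue.
Idris's share ($61,500) is divided into 3 shares of $20,500: Svea, Yusuf, and Aditi each take $20,500.

Svea receives $20,500.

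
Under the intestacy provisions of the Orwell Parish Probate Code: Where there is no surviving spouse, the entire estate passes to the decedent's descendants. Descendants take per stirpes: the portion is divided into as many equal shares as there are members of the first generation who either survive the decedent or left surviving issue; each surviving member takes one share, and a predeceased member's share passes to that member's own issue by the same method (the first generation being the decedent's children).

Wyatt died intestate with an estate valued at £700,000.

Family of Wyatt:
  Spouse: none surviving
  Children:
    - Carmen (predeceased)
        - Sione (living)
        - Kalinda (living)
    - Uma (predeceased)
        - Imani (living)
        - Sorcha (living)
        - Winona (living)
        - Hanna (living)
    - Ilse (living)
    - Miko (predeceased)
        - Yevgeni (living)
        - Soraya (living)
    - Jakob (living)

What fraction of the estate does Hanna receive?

Hanna receives 1/20 of the estate.

The entire £700,000 passes to the descendants.
That amount (£700,000) is divided into 5 shares of £140,000: Ilse and Jakob each take £140,000; Carmen's £140,000 share passes to Carmen's issue; Uma's £140,000 share passes to Uma's issue; Miko's £140,000 share passes to Miko's issue.
Carmen's share (£140,000) is divided into 2 shares of £70,000: Sione and Kalinda each take £70,000.
Uma's share (£140,000) is divided into 4 shares of £35,000: Imani, Sorcha, Winona, and Hanna each take £35,000.
Miko's share (£140,000) is divided into 2 shares of £70,000: Yevgeni and Soraya each take £70,000.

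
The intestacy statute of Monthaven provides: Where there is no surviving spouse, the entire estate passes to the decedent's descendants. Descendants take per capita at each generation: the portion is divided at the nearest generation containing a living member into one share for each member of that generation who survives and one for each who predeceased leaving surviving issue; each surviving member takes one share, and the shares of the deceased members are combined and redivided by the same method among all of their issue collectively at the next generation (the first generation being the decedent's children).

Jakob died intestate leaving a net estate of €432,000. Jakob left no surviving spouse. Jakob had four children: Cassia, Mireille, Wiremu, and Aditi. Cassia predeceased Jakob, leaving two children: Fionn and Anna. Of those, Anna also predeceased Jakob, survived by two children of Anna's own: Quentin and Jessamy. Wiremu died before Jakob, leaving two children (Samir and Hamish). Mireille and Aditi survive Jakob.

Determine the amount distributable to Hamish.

Hamish receives €54,000.

The entire €432,000 passes to the descendants.
That amount (€432,000) is divided at the children's generation into 4 shares of €108,000. Mireille and Aditi each take €108,000. The 2 shares of the deceased (Cassia and Wiremu) are combined into a pool of €216,000.
That pool (€216,000) is divided at the grandchildren's generation into 4 shares of €54,000. Fionn, Samir, and Hamish each take €54,000. The remaining share for the deceased Anna (€54,000) is carried to the next generation.
That pool (€54,000) is divided at the great-grandchildren's generation equally among Quentin and Jessamy: €27,000 each.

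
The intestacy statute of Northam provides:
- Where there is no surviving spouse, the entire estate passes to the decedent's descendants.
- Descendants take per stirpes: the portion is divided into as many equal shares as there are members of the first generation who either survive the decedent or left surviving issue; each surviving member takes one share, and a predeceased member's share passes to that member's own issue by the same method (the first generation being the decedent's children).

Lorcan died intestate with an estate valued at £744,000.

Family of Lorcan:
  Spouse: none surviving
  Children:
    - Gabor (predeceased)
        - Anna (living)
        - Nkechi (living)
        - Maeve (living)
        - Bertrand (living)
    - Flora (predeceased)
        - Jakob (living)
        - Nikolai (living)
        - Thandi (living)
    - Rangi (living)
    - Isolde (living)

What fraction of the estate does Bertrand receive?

Bertrand receives 1/16 of the estate.

The entire £744,000 passes to the descendants.
That amount (£744,000) is divided into 4 shares of £186,000: Rangi and Isolde each take £186,000; Gabor's £186,000 share passes to Gabor's issue; Flora's £186,000 share passes to Flora's issue.
Gabor's share (£186,000) is divided into 4 shares of £46,500: Anna, Nkechi, Maeve, and Bertrand each take £46,500.
Flora's share (£186,000) is divided into 3 shares of £62,000: Jakob, Nikolai, and Thandi each take £62,000.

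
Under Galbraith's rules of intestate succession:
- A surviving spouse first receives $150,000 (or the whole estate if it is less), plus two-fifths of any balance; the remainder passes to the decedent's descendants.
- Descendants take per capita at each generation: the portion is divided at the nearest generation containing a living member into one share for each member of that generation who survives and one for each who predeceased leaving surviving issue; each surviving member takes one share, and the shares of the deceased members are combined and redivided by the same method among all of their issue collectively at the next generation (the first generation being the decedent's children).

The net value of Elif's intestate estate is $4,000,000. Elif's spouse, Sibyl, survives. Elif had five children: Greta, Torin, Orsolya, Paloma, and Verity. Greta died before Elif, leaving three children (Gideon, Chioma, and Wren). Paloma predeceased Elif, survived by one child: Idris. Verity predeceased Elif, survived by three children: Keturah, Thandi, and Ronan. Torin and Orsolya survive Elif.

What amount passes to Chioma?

Chioma receives $198,000.

Sibyl first takes $150,000, leaving a balance of $3,850,000. Sibyl then takes two-fifths of the balance ($1,540,000), for a total of $1,690,000. The remaining $2,310,000 passes to the descendants.
The descendants' portion ($2,310,000) is divided at the children's generation into 5 shares of $462,000. Torin and Orsolya each take $462,000. The 3 shares of the deceased (Greta, Paloma, and Verity) are combined into a pool of $1,386,000.
That pool ($1,386,000) is divided at the grandchildren's generation equally among Gideon, Chioma, Wren, Idris, Keturah, Thandi, and Ronan: $198,000 each.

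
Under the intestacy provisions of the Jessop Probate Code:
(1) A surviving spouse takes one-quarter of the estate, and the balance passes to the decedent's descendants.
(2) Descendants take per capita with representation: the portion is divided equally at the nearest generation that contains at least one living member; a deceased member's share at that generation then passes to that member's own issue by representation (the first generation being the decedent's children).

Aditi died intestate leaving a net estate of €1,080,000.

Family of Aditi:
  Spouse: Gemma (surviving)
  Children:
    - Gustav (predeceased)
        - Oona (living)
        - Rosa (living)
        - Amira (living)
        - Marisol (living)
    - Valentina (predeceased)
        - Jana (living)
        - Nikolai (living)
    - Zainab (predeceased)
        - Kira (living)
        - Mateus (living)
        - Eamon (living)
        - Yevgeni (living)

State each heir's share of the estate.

Gemma: €270,000; Oona: €81,000; Rosa: €81,000; Amira: €81,000; Marisol: €81,000; Jana: €81,000; Nikolai: €81,000; Kira: €81,000; Mateus: €81,000; Eamon: €81,000; Yevgeni: €81,000

Gemma takes one-quarter of €1,080,000 = €270,000. The remaining €810,000 passes to the descendants.
No child survives, so the initial division is made at the grandchildren's generation.
The descendants' portion (€810,000) is divided into 10 shares of €81,000: Oona, Rosa, Amira, Marisol, Jana, Nikolai, Kira, Mateus, Eamon, and Yevgeni each take €81,000.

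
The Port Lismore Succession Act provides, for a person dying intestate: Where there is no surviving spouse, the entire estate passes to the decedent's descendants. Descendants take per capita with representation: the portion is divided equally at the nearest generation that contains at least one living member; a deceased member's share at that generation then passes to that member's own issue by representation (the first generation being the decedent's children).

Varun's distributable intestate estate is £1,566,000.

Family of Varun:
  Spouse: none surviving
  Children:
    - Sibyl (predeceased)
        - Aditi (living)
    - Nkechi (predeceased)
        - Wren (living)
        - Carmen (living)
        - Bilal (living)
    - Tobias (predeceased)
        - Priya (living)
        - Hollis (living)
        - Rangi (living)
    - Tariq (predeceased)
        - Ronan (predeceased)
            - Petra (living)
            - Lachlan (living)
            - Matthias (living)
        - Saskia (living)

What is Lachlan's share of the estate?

Lachlan receives £58,000.

The entire £1,566,000 passes to the descendants.
No child survives, so the initial division is made at the grandchildren's generation.
That amount (£1,566,000) is divided into 9 shares of £174,000: Aditi, Wren, Carmen, Bilal, Priya, Hollis, Rangi, and Saskia each take £174,000; Ronan's £174,000 share passes to Ronan's issue.
Ronan's share (£174,000) is divided into 3 shares of £58,000: Petra, Lachlan, and Matthias each take £58,000.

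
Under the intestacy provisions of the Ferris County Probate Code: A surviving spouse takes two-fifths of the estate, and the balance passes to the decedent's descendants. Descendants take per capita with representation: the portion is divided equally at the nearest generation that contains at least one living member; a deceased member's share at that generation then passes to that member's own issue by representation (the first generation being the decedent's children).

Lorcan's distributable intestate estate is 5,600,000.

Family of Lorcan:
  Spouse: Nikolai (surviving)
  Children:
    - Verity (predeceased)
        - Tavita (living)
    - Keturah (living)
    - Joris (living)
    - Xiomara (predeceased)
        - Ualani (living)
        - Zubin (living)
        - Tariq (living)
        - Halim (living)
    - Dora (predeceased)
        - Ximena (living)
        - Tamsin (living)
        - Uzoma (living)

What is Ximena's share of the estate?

Nikolai takes two-fifths of 5,600,000 = 2,240,000. The remaining 3,360,000 passes to the descendants.
The descendants' portion (3,360,000) is divided into 5 shares of 672,000: Keturah and Joris each take 672,000; Verity's 672,000 share passes to Verity's issue; Xiomara's 672,000 share passes to Xiomara's issue; Dora's 672,000 share passes to Dora's issue.
Verity's share (672,000) passes entirely to Tavita.
Xiomara's share (672,000) is divided into 4 shares of 168,000: Ualani, Zubin, Tariq, and Halim each take 168,000.
Dora's share (672,000) is divided into 3 shares of 224,000: Ximena, Tamsin, and Uzoma each take 224,000.

Ximena receives 224,000.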